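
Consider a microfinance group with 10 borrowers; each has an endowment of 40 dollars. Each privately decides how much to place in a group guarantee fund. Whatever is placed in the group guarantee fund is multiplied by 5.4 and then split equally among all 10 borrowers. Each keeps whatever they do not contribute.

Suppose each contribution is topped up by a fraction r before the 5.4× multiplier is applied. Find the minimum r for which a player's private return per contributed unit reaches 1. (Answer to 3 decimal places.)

0.852

With matching at rate r, one contributed unit becomes (1 + r) in the group guarantee fund and returns 5.4 × (1 + r) / 10 to the contributor.
Setting this equal to 1: 1 + r = 10/5.4 = 1.8519.
So the minimum matching rate is r = 1.8519 − 1 = 0.852.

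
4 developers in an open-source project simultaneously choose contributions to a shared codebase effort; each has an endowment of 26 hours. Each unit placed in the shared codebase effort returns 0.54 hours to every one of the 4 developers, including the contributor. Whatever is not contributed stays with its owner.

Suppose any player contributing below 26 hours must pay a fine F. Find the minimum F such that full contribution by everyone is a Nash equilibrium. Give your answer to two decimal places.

Given the others contribute fully, the best deviation is to contribute 0 (any partial contribution still incurs the fine and gives up units whose private return 0.54 is below 1).
Deviating from 26 to 0 saves 26 hours but forfeits the deviator's share of the drop in the shared codebase effort: 0.54 × 26 = 14.04.
So the deviation gain is 26 − 14.04 = 11.96, and the fine must be at least 11.96 hours to wipe it out.

11.96 hours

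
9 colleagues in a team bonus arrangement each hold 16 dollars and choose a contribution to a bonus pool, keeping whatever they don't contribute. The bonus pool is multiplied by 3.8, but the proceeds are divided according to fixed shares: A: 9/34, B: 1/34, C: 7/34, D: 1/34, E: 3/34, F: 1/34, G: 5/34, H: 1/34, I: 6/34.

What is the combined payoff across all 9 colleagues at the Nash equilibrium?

188.80 dollars

For player j, contributing a unit is worthwhile iff 3.8 × (j's share) ≥ 1, i.e. iff j's share is at least 0.2632.
A alone (share 9/34) is above the threshold, contributing 16; the remaining 8 contribute 0. Total contributed: 16.
The bonus pool pays out 3.8 × 16 = 60.80 in total (split across the unequal shares, but the aggregate is all that matters for the group sum).
The 8 free-riders keep 16 each, adding 128. Group total = 128 + 60.80 = 188.80.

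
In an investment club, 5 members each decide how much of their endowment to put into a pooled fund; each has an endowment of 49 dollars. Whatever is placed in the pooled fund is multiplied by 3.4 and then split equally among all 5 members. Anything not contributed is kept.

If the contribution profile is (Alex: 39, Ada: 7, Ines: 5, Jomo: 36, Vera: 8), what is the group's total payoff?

Total contributed: 39 + 7 + 5 + 36 + 8 = 95; total kept: 5 × 49 − 95 = 150.
The pooled fund pays out 3.4 × 95 = 323.00 in aggregate.
Group total = 150 + 323.00 = 473.00.

473.00 dollars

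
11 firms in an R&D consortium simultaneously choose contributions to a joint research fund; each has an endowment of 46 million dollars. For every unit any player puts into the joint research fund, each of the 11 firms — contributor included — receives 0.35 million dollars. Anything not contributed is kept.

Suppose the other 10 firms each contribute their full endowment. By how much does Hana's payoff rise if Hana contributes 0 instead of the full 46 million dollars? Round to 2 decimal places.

29.90 million dollars

Switching from a contribution of 46 to 0 lets Hana keep an extra 46 million dollars, but lowers the joint research fund by 46, which costs Hana their own share of that drop: 0.35 × 46 = 16.10.
Net gain = 46 − 16.10 = 29.90. The private return per contributed unit (0.35) is below 1, so free-riding is indeed the best response regardless of what the others do.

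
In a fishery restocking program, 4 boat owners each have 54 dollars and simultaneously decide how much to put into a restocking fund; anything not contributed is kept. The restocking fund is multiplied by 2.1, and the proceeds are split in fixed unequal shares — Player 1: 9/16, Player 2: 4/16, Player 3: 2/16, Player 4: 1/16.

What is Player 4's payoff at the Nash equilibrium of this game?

Player j's private return per contributed unit is 2.1 × (j's share). Contributing is weakly dominant for j when that share is at least 1/2.1 = 0.4762, and contributing 0 is dominant otherwise.
Player 1 alone (share 9/16) is above the threshold, contributing 54; the remaining 3 contribute 0. Total contributed: 54.
Player 4 keeps 54 and receives 2.1 × 54 × 1/16 = 7.09 from the restocking fund, for a payoff of 61.09.

61.09 dollars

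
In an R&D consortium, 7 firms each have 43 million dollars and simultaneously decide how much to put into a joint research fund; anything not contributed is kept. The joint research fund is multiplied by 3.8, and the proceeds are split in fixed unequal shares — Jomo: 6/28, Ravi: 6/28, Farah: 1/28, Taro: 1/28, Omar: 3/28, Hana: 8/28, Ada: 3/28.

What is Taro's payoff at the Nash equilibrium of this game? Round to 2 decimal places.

48.84 million dollars

Each unit j contributes comes back to j as 3.8 × (j's share), so j prefers to contribute only if that share exceeds 1/3.8 = 0.2632; otherwise keeping the unit dominates.
The only share above 0.2632 is Hana's 8/28, contributing 43; the remaining 6 contribute 0. Total contributed: 43.
Taro keeps 43 and receives 3.8 × 43 × 1/28 = 5.84 from the joint research fund, for a payoff of 48.84.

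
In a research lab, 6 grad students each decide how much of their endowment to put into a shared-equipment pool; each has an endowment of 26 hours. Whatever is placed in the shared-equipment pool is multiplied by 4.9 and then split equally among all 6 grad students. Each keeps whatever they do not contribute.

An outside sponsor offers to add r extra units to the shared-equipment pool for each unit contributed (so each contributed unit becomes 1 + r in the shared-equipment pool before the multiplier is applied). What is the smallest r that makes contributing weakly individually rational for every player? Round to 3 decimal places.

0.224

With matching at rate r, one contributed unit becomes (1 + r) in the shared-equipment pool and returns 4.9 × (1 + r) / 6 to the contributor.
Setting this equal to 1: 1 + r = 6/4.9 = 1.2245.
So the minimum matching rate is r = 1.2245 − 1 = 0.224.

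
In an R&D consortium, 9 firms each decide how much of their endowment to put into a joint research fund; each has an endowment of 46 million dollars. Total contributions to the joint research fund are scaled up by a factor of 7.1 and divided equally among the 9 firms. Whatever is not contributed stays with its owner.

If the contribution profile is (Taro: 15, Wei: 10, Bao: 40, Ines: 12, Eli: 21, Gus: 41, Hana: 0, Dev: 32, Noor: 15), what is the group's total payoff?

1548.60 million dollars

Total contributed: 15 + 10 + 40 + 12 + 21 + 41 + 0 + 32 + 15 = 186; total kept: 9 × 46 − 186 = 228.
The joint research fund pays out 7.1 × 186 = 1320.60 in aggregate.
Group total = 228 + 1320.60 = 1548.60.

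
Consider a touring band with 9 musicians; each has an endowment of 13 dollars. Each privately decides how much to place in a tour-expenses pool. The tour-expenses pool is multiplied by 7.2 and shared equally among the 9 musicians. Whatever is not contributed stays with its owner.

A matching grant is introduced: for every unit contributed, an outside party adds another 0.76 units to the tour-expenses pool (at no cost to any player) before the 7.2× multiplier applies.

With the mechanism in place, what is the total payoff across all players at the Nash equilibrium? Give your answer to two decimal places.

1482.62 dollars

The effective private return per unit is now 7.2 × 1.76 / 9 = 1.4080 > 1, so every player's dominant strategy flips to full contribution.
So the Nash equilibrium is full contribution by all 9; the group earns 7.2 × 1.76 × 117 = 1482.62.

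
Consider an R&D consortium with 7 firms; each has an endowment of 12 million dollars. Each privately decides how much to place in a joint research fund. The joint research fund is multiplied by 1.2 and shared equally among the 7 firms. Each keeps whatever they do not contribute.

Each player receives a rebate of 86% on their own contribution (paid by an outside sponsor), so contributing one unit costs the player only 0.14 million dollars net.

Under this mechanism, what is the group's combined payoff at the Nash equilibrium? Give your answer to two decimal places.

The effective private return per unit is now (1.2/7) / 0.14 = 1.2245 > 1, so every player's dominant strategy flips to full contribution.
So the Nash equilibrium is full contribution by all 7; the group earns 7 × (12 × 0.86 + 1.2 × 12) = 173.04.

173.04 million dollars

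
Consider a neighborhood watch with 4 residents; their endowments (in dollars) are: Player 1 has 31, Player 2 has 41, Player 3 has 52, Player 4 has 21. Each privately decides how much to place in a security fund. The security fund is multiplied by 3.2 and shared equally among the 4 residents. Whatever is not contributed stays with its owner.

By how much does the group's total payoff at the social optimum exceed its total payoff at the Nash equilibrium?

319.00 dollars

The private return per contributed unit is 3.2/4 = 0.8000 < 1 for every player regardless of endowment, so the Nash equilibrium is zero contribution and the group total is Σ E_j = 31 + 41 + 52 + 21 = 145.
Each contributed unit returns 3.200 to the group, so the social optimum is full contribution by everyone: group total = 3.200 × 145 = 464.00.
Efficiency loss = (3.200 − 1) × 145 = 319.00.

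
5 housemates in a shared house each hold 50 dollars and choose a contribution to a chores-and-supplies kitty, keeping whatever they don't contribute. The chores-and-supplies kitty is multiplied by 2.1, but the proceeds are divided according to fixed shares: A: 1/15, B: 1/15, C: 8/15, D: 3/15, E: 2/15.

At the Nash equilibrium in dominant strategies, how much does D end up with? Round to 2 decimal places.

71.00 dollars

Each unit j contributes comes back to j as 2.1 × (j's share), so j prefers to contribute only if that share exceeds 1/2.1 = 0.4762; otherwise keeping the unit dominates.
Only C (8/15) clears that bar, contributing 50; the remaining 4 contribute 0. Total contributed: 50.
D keeps 50 and receives 2.1 × 50 × 3/15 = 21.00 from the chores-and-supplies kitty, for a payoff of 71.00.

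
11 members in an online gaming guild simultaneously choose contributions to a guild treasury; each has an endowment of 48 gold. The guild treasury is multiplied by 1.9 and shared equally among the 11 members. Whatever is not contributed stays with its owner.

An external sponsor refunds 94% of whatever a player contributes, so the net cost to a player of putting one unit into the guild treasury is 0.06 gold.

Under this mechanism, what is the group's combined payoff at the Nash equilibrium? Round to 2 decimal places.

1499.52 gold

The effective private return per unit is now (1.9/11) / 0.06 = 2.8788 > 1, so every player's dominant strategy flips to full contribution.
At the Nash equilibrium everyone contributes 48. Group total payoff = 11 × (48 × 0.94 + 1.9 × 48) = 1499.52.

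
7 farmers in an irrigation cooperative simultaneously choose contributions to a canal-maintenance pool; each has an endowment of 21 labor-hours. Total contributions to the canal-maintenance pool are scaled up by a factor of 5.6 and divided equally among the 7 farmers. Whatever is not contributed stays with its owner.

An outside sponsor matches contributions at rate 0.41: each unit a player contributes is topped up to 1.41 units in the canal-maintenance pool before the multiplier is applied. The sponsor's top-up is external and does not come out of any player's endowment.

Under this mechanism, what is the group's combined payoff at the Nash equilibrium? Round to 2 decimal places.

With the mechanism, a contributed unit returns 5.6 × 1.41 / 7 = 1.1280 per unit of net cost to the contributor — now above 1 — so contributing fully is weakly dominant for every player.
At the Nash equilibrium everyone contributes 21. Group total payoff = 5.6 × 1.41 × 147 = 1160.71.

1160.71 labor-hours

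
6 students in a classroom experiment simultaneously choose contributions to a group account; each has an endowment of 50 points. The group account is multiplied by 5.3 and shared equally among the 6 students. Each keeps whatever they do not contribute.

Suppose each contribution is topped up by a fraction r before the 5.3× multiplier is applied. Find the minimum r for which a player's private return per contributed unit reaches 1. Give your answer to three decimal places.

0.132

With matching at rate r, one contributed unit becomes (1 + r) in the group account and returns 5.3 × (1 + r) / 6 to the contributor.
Setting this equal to 1: 1 + r = 6/5.3 = 1.1321.
So the minimum matching rate is r = 1.1321 − 1 = 0.132.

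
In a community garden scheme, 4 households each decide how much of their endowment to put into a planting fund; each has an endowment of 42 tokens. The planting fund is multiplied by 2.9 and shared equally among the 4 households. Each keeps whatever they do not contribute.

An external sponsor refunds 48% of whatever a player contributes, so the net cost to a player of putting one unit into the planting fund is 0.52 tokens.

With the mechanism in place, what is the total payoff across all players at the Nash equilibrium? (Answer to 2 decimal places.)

Under the mechanism each unit contributed yields (2.9/4) / 0.52 = 1.3942 back to its contributor per unit of net cost, which exceeds 1, making full contribution the dominant choice for everyone.
So the Nash equilibrium is full contribution by all 4; the group earns 4 × (42 × 0.48 + 2.9 × 42) = 567.84.

567.84 tokens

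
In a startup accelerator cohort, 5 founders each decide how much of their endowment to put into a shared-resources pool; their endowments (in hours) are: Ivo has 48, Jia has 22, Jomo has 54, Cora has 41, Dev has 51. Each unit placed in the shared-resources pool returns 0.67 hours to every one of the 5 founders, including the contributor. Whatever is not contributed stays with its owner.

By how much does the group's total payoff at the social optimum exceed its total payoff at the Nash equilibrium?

507.60 hours

The private return per contributed unit is 0.67 < 1 for everyone, so the Nash equilibrium is zero contribution and the group total is Σ E_j = 48 + 22 + 54 + 41 + 51 = 216.
Each contributed unit returns 3.350 to the group, so the social optimum is full contribution by everyone: group total = 3.350 × 216 = 723.60.
Efficiency loss = (3.350 − 1) × 216 = 507.60.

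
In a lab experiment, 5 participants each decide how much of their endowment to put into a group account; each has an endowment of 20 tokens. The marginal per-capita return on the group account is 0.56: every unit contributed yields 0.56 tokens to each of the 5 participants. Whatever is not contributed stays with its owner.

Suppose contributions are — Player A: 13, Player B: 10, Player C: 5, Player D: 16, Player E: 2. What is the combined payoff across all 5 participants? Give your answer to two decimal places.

Total contributed: 13 + 10 + 5 + 16 + 2 = 46; total kept: 5 × 20 − 46 = 54.
The group account pays out 0.56 × 5 × 46 = 128.80 in aggregate.
Group total = 54 + 128.80 = 182.80.

182.80 tokens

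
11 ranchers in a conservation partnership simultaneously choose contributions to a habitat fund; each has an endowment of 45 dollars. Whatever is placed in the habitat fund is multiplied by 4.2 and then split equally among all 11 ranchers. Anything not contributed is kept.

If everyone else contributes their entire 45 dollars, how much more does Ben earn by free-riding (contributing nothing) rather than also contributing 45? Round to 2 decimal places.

Switching from a contribution of 45 to 0 lets Ben keep an extra 45 dollars, but lowers the habitat fund by 45, which costs Ben their own share of that drop: 4.2/11 × 45 = 17.18.
Net gain = 45 − 17.18 = 27.82. The private return per contributed unit (0.3818) is below 1, so free-riding is indeed the best response regardless of what the others do.

27.82 dollars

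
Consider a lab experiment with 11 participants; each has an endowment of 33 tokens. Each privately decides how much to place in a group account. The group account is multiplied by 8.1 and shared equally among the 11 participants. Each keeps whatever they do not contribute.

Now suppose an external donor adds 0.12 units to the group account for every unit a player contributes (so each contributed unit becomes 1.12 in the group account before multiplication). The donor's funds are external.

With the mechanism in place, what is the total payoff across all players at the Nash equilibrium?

With the mechanism, a contributed unit returns 8.1 × 1.12 / 11 = 0.8247 per unit of net cost — still below 1 — so contributing 0 remains dominant for every player.
Everyone keeps their endowment and the group total is 11 × 33 = 363.

363.00 tokens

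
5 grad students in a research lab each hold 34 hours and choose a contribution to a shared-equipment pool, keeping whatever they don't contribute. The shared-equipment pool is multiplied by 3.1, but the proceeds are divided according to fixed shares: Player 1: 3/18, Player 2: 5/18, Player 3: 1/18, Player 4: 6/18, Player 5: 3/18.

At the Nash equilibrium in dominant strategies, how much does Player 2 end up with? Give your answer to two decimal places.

A player with share s gets back 3.1·s per unit contributed, so full contribution is dominant for anyone with s > 1/3.1 = 0.3226 and zero contribution is dominant for anyone below.
Only Player 4 (6/18) clears that bar, contributing 34; the remaining 4 contribute 0. Total contributed: 34.
Player 2 keeps 34 and receives 3.1 × 34 × 5/18 = 29.28 from the shared-equipment pool, for a payoff of 63.28.

63.28 hours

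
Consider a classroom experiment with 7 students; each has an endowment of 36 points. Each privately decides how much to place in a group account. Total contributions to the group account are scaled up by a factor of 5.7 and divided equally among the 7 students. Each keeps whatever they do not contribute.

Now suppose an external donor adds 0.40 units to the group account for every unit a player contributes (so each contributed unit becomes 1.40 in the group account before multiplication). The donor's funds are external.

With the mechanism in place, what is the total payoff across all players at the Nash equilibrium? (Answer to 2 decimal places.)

2010.96 points

Under the mechanism each unit contributed yields 5.7 × 1.40 / 7 = 1.1400 back to its contributor per unit of net cost, which exceeds 1, making full contribution the dominant choice for everyone.
So the Nash equilibrium is full contribution by all 7; the group earns 5.7 × 1.40 × 252 = 2010.96.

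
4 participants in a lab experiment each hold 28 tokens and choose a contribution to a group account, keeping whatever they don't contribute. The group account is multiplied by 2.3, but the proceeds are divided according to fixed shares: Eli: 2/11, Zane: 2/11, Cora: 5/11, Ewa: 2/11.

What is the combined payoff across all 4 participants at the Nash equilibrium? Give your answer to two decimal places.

A player with share s gets back 2.3·s per unit contributed, so full contribution is dominant for anyone with s > 1/2.3 = 0.4348 and zero contribution is dominant for anyone below.
Only Cora (5/11) clears that bar, contributing 28; the remaining 3 contribute 0. Total contributed: 28.
The group account pays out 2.3 × 28 = 64.40 in total (split across the unequal shares, but the aggregate is all that matters for the group sum).
The 3 free-riders keep 28 each, adding 84. Group total = 84 + 64.40 = 148.40.

148.40 tokens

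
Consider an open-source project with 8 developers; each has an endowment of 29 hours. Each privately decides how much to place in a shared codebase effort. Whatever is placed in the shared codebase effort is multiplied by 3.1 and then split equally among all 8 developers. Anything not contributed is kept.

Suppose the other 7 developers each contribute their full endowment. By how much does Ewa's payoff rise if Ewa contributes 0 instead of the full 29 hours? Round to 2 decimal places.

Switching from a contribution of 29 to 0 lets Ewa keep an extra 29 hours, but lowers the shared codebase effort by 29, which costs Ewa their own share of that drop: 3.1/8 × 29 = 11.24.
Net gain = 29 − 11.24 = 17.76. The private return per contributed unit (0.3875) is below 1, so free-riding is indeed the best response regardless of what the others do.

17.76 hours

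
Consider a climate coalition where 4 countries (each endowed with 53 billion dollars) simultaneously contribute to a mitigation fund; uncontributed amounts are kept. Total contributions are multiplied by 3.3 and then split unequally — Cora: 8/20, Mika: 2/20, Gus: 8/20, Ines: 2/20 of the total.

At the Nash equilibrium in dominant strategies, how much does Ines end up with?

Each unit j contributes comes back to j as 3.3 × (j's share), so j prefers to contribute only if that share exceeds 1/3.3 = 0.3030; otherwise keeping the unit dominates.
Cora and Gus clear that bar, contributing 53 each; the remaining 2 contribute 0. Total contributed: 106.
Ines keeps 53 and receives 3.3 × 106 × 2/20 = 34.98 from the mitigation fund, for a payoff of 87.98.

87.98 billion dollars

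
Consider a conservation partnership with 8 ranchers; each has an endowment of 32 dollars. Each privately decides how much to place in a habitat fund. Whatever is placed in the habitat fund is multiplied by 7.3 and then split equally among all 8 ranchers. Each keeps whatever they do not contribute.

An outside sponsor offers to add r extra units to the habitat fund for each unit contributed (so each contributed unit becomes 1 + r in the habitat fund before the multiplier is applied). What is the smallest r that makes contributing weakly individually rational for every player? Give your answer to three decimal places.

With matching at rate r, one contributed unit becomes (1 + r) in the habitat fund and returns 7.3 × (1 + r) / 8 to the contributor.
Setting this equal to 1: 1 + r = 8/7.3 = 1.0959.
So the minimum matching rate is r = 1.0959 − 1 = 0.096.

0.096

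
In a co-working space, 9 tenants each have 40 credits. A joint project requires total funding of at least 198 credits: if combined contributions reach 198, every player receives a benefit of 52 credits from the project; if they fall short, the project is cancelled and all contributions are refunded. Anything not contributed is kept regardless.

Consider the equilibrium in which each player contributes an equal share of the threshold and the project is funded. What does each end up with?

Equal share of the threshold: 198/9 = 22.
At this profile no one gains by cutting their contribution: any cut drops the total below 198, the project is cancelled, contributions are refunded, and the deviator ends with 40, which is less than 40 − 22 + 52 = 70. Contributing more than 22 just wastes the excess. So contributing exactly 22 is a best response.
Each player's payoff: 40 − 22 + 52 = 70.

70 credits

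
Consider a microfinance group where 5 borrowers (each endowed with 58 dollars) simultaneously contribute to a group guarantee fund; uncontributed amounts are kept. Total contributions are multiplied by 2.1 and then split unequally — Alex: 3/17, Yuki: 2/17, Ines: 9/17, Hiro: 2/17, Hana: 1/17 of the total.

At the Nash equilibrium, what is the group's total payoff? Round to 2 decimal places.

Player j's private return per contributed unit is 2.1 × (j's share). Contributing is weakly dominant for j when that share is at least 1/2.1 = 0.4762, and contributing 0 is dominant otherwise.
Only Ines (9/17) clears that bar, contributing 58; the remaining 4 contribute 0. Total contributed: 58.
The group guarantee fund pays out 2.1 × 58 = 121.80 in total (split across the unequal shares, but the aggregate is all that matters for the group sum).
The 4 free-riders keep 58 each, adding 232. Group total = 232 + 121.80 = 353.80.

353.80 dollars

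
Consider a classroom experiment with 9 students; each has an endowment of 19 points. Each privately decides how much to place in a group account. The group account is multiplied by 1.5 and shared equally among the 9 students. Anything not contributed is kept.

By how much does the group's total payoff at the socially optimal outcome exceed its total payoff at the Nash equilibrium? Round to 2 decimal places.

85.50 points

Each contributed unit returns 1.5/9 = 0.1667 to its contributor — below 1 — so contributing 0 is dominant for every player. At the Nash equilibrium everyone keeps their 19, and the group total is 9 × 19 = 171.
Each contributed unit returns 1.500 to the group as a whole (0.1667 to each of 9 players), which exceeds 1, so the social optimum is full contribution: group total = 1.500 × 171 = 256.50.
Efficiency loss = 256.50 − 171 = 85.50.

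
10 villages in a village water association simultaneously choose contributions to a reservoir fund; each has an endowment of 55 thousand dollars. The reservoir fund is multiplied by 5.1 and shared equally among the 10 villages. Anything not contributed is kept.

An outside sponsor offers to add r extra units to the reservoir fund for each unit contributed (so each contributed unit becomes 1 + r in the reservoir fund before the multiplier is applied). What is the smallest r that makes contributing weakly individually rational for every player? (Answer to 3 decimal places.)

0.961

With matching at rate r, one contributed unit becomes (1 + r) in the reservoir fund and returns 5.1 × (1 + r) / 10 to the contributor.
Setting this equal to 1: 1 + r = 10/5.1 = 1.9608.
So the minimum matching rate is r = 1.9608 − 1 = 0.961.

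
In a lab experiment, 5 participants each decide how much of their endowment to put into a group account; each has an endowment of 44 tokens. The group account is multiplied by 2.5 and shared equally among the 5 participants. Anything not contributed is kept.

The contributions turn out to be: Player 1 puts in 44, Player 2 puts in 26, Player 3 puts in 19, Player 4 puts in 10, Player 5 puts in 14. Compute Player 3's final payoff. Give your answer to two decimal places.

Total contributed: 44 + 26 + 19 + 10 + 14 = 113.
Each receives 2.5 × 113 / 5 = 56.50 from the group account.
Player 3 keeps 44 − 19 = 25, so Player 3's payoff is 25 + 56.50 = 81.50.

81.50 tokens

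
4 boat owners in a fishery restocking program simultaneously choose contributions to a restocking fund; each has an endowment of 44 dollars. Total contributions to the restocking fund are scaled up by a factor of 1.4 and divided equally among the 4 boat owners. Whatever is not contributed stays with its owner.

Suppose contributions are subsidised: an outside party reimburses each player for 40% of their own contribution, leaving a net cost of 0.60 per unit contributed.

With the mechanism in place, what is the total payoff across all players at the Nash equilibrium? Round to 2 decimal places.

176.00 dollars

With the mechanism, a contributed unit returns (1.4/4) / 0.60 = 0.5833 per unit of net cost — still below 1 — so contributing 0 remains dominant for every player.
At the Nash equilibrium no one contributes; group total payoff = 4 × 44 = 176.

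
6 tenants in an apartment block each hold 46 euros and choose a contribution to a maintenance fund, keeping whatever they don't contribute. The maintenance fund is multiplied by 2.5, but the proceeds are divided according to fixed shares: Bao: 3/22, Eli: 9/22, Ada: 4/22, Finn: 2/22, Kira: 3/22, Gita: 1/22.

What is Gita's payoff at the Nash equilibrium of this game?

Each unit j contributes comes back to j as 2.5 × (j's share), so j prefers to contribute only if that share exceeds 1/2.5 = 0.4000; otherwise keeping the unit dominates.
Eli alone (share 9/22) is above the threshold, contributing 46; the remaining 5 contribute 0. Total contributed: 46.
Gita keeps 46 and receives 2.5 × 46 × 1/22 = 5.23 from the maintenance fund, for a payoff of 51.23.

51.23 euros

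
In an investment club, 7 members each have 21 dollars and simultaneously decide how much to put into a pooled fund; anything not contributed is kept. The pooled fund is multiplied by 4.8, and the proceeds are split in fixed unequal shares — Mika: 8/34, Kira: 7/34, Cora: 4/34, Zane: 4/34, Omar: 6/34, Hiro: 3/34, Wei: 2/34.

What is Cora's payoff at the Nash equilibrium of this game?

32.86 dollars

A player with share s gets back 4.8·s per unit contributed, so full contribution is dominant for anyone with s > 1/4.8 = 0.2083 and zero contribution is dominant for anyone below.
Only Mika (8/34) clears that bar, contributing 21; the remaining 6 contribute 0. Total contributed: 21.
Cora keeps 21 and receives 4.8 × 21 × 4/34 = 11.86 from the pooled fund, for a payoff of 32.86.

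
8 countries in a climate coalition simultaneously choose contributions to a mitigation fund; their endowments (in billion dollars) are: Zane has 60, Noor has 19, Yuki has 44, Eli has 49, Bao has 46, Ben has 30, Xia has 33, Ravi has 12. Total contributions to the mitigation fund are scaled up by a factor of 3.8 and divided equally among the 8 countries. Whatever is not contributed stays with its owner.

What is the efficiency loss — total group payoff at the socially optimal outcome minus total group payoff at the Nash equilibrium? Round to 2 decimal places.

820.40 billion dollars

The private return per contributed unit is 3.8/8 = 0.4750 < 1 for every player regardless of endowment, so the Nash equilibrium is zero contribution and the group total is Σ E_j = 60 + 19 + 44 + 49 + 46 + 30 + 33 + 12 = 293.
Each contributed unit returns 3.800 to the group, so the social optimum is full contribution by everyone: group total = 3.800 × 293 = 1113.40.
Efficiency loss = (3.800 − 1) × 293 = 820.40.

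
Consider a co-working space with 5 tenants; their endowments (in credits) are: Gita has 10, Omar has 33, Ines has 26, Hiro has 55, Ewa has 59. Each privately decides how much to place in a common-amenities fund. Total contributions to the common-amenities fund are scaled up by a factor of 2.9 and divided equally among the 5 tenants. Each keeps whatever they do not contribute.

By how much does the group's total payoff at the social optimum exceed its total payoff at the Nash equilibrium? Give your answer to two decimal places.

347.70 credits

The private return per contributed unit is 2.9/5 = 0.5800 < 1 for every player regardless of endowment, so the Nash equilibrium is zero contribution and the group total is Σ E_j = 10 + 33 + 26 + 55 + 59 = 183.
Each contributed unit returns 2.900 to the group, so the social optimum is full contribution by everyone: group total = 2.900 × 183 = 530.70.
Efficiency loss = (2.900 − 1) × 183 = 347.70.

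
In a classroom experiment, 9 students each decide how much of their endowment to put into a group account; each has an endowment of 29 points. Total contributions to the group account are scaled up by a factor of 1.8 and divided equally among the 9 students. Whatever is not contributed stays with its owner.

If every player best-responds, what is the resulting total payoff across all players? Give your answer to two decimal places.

261.00 points

Each contributed unit returns 1.8/9 = 0.2000 to its contributor — below 1 — so contributing 0 is dominant for every player. At the Nash equilibrium everyone keeps their 29, and the group total is 9 × 29 = 261.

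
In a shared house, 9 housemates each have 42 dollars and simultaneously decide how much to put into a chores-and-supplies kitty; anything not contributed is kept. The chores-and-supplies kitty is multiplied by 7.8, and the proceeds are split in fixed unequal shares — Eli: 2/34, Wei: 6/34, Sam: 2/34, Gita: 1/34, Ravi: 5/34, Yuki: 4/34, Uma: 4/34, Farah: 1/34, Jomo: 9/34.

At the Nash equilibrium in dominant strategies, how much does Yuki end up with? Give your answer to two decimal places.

157.62 dollars

For player j, contributing a unit is worthwhile iff 7.8 × (j's share) ≥ 1, i.e. iff j's share is at least 0.1282.
Wei, Ravi and Jomo are above the threshold, contributing 42 each; the remaining 6 contribute 0. Total contributed: 126.
Yuki keeps 42 and receives 7.8 × 126 × 4/34 = 115.62 from the chores-and-supplies kitty, for a payoff of 157.62.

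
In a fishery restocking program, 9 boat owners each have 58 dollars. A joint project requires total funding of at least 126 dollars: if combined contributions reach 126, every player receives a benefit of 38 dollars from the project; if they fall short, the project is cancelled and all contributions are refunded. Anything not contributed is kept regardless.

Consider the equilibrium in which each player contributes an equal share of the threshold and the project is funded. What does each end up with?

82 dollars

Equal share of the threshold: 126/9 = 14.
At this profile no one gains by cutting their contribution: any cut drops the total below 126, the project is cancelled, contributions are refunded, and the deviator ends with 58, which is less than 58 − 14 + 38 = 82. Contributing more than 14 just wastes the excess. So contributing exactly 14 is a best response.
Each player's payoff: 58 − 14 + 38 = 82.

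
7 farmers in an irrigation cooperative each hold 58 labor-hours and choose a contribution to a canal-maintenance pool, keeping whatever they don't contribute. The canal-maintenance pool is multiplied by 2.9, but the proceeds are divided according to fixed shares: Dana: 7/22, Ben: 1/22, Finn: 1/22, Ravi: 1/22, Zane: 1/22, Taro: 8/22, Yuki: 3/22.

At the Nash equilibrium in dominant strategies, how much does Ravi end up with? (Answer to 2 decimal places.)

65.65 labor-hours

Player j's private return per contributed unit is 2.9 × (j's share). Contributing is weakly dominant for j when that share is at least 1/2.9 = 0.3448, and contributing 0 is dominant otherwise.
Taro alone (share 8/22) is above the threshold, contributing 58; the remaining 6 contribute 0. Total contributed: 58.
Ravi keeps 58 and receives 2.9 × 58 × 1/22 = 7.65 from the canal-maintenance pool, for a payoff of 65.65.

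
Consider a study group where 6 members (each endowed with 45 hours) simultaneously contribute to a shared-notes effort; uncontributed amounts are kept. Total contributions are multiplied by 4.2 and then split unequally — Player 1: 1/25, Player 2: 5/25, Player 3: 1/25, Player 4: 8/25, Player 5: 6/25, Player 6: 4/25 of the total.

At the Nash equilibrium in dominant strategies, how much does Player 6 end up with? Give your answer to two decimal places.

Player j's private return per contributed unit is 4.2 × (j's share). Contributing is weakly dominant for j when that share is at least 1/4.2 = 0.2381, and contributing 0 is dominant otherwise.
Player 4 and Player 5 clear that bar, contributing 45 each; the remaining 4 contribute 0. Total contributed: 90.
Player 6 keeps 45 and receives 4.2 × 90 × 4/25 = 60.48 from the shared-notes effort, for a payoff of 105.48.

105.48 hours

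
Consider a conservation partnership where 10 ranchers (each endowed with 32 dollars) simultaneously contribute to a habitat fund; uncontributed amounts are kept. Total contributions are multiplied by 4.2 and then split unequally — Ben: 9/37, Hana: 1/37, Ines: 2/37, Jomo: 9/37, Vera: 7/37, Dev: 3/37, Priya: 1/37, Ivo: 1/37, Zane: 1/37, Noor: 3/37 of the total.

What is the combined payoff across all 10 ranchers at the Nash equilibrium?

Player j's private return per contributed unit is 4.2 × (j's share). Contributing is weakly dominant for j when that share is at least 1/4.2 = 0.2381, and contributing 0 is dominant otherwise.
The shares above 0.2381 belong to Ben and Jomo, contributing 32 each; the remaining 8 contribute 0. Total contributed: 64.
The habitat fund pays out 4.2 × 64 = 268.80 in total (split across the unequal shares, but the aggregate is all that matters for the group sum).
The 8 free-riders keep 32 each, adding 256. Group total = 256 + 268.80 = 524.80.

524.80 dollars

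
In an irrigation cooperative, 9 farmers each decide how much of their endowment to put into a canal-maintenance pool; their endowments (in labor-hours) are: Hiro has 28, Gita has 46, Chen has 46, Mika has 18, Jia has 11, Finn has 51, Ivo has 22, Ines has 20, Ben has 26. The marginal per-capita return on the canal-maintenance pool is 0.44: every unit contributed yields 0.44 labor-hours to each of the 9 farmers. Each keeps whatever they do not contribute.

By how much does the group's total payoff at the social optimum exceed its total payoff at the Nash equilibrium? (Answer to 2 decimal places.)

793.28 labor-hours

The private return per contributed unit is 0.44 < 1 for everyone, so the Nash equilibrium is zero contribution and the group total is Σ E_j = 28 + 46 + 46 + 18 + 11 + 51 + 22 + 20 + 26 = 268.
Each contributed unit returns 3.960 to the group, so the social optimum is full contribution by everyone: group total = 3.960 × 268 = 1061.28.
Efficiency loss = (3.960 − 1) × 268 = 793.28.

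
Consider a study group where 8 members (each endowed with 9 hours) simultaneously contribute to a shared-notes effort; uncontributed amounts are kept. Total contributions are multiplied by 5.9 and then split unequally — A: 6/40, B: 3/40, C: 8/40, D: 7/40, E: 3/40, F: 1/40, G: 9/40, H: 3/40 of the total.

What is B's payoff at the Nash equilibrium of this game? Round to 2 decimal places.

Player j's private return per contributed unit is 5.9 × (j's share). Contributing is weakly dominant for j when that share is at least 1/5.9 = 0.1695, and contributing 0 is dominant otherwise.
The shares above 0.1695 belong to C, D and G, contributing 9 each; the remaining 5 contribute 0. Total contributed: 27.
B keeps 9 and receives 5.9 × 27 × 3/40 = 11.95 from the shared-notes effort, for a payoff of 20.95.

20.95 hours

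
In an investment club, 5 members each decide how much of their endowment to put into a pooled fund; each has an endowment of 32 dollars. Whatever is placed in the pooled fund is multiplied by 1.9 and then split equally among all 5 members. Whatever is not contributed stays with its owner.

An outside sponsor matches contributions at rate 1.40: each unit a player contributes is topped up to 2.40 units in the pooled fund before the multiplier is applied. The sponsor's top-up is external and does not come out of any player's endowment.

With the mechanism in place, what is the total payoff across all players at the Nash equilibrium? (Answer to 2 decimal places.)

The effective private return is 1.9 × 2.40 / 5 = 0.9120, which is still under 1, so the mechanism doesn't change anyone's dominant strategy: zero contribution.
Everyone keeps their endowment and the group total is 5 × 32 = 160.

160.00 dollars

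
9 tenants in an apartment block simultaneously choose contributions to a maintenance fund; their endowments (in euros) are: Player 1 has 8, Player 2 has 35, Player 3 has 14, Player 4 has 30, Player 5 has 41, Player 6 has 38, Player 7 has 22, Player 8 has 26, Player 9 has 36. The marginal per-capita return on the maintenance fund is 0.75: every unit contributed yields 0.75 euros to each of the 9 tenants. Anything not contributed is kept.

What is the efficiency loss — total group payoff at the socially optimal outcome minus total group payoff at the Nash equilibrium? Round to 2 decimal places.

The private return per contributed unit is 0.75 < 1 for everyone, so the Nash equilibrium is zero contribution and the group total is Σ E_j = 8 + 35 + 14 + 30 + 41 + 38 + 22 + 26 + 36 = 250.
Each contributed unit returns 6.750 to the group, so the social optimum is full contribution by everyone: group total = 6.750 × 250 = 1687.50.
Efficiency loss = (6.750 − 1) × 250 = 1437.50.

1437.50 euros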